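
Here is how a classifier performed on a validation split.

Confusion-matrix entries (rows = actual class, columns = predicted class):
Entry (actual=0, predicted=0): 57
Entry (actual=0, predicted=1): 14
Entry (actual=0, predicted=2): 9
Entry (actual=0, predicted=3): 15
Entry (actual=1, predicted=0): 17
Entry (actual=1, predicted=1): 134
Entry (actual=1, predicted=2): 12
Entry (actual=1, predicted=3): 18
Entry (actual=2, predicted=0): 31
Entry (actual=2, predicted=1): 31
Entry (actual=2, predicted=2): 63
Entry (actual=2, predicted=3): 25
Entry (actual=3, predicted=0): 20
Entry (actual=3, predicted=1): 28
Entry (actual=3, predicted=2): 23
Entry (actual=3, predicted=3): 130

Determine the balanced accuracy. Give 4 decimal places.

Balanced accuracy = mean of per-class recall.
  0: recall = 57/95 = 0.60000
  1: recall = 134/181 = 0.74033
  2: recall = 63/150 = 0.42000
  3: recall = 130/201 = 0.64677
Mean = (0.60000 + 0.74033 + 0.42000 + 0.64677) / 4 = 0.6018

0.6018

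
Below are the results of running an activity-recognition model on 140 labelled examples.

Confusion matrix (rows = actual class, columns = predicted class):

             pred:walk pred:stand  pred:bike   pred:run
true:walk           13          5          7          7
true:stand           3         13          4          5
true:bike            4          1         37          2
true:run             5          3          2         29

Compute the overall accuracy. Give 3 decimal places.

0.657

Accuracy = trace / total = (13+13+37+29=92) / 140 = 92/140 = 0.657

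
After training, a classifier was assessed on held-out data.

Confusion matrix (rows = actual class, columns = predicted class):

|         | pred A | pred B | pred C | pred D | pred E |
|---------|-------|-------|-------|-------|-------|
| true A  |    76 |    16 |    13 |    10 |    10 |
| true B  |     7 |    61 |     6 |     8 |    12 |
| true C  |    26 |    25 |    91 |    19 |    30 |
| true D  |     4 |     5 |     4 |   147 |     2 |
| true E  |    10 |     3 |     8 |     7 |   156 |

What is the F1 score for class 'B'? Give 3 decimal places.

0.598

Take TP from the diagonal, FP from the rest of the 'B' prediction marginal, FN from the rest of the 'B' actual marginal.
F1 score = 2·TP/(2·TP+FP+FN).
B: TP=61, FP=16+25+5+3=49, FN=7+6+8+12=33 → 122/204 = 0.5980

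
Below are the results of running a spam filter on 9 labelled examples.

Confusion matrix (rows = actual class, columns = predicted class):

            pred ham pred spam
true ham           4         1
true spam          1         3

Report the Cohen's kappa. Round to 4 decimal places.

0.5500

Observed agreement pₒ = trace/N = 7/9 = 0.77778
Expected agreement pₑ = Σ (rowᵢ·colᵢ)/N² = (5·5 + 4·4)/9² = 0.50617
κ = (pₒ − pₑ)/(1 − pₑ) = (0.77778 − 0.50617)/(1 − 0.50617) = 0.5500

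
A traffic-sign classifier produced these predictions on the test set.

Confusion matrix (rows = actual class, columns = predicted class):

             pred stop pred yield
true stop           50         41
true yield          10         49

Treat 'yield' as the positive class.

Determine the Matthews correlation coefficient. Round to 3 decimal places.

MCC = (TP·TN − FP·FN) / √((TP+FP)(TP+FN)(TN+FP)(TN+FN))
Numerator = 49·50 − 41·10 = 2040
Denominator = √(90·59·91·60) = √28992600 = 5384.4777
MCC = 2040 / 5384.4777 = 0.379

0.379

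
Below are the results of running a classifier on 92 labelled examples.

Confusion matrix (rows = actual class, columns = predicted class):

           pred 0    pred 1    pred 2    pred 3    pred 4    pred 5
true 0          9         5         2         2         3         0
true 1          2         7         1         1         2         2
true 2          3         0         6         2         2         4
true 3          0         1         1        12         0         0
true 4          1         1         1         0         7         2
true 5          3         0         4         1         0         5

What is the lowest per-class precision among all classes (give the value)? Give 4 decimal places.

0.3846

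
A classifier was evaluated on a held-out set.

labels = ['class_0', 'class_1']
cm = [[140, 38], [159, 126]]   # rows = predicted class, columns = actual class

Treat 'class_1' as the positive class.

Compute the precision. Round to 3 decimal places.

Precision = TP/(TP+FP) = 126/(126+159) = 126/285 = 0.442

0.442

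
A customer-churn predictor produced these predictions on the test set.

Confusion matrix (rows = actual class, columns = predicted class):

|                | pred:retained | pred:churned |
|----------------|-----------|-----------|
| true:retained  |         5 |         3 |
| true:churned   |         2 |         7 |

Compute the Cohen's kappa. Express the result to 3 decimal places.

Observed agreement pₒ = trace/N = 12/17 = 0.7059
Expected agreement pₑ = Σ (rowᵢ·colᵢ)/N² = (8·7 + 9·10)/17² = 0.5052
κ = (pₒ − pₑ)/(1 − pₑ) = (0.7059 − 0.5052)/(1 − 0.5052) = 0.406

0.406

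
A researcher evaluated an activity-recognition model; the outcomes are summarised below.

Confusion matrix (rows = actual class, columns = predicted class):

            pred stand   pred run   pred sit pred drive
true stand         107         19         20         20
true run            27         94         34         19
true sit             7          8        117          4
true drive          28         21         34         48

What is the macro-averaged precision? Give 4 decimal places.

0.5983

Per-class precision (TP/(TP+FP)):
  stand: TP=107, FP=27+7+28=62 → 107/169 = 0.63314
  run: TP=94, FP=19+8+21=48 → 94/142 = 0.66197
  sit: TP=117, FP=20+34+34=88 → 117/205 = 0.57073
  drive: TP=48, FP=20+19+4=43 → 48/91 = 0.52747
Macro-precision = mean = (0.63314 + 0.66197 + 0.57073 + 0.52747) / 4 = 0.5983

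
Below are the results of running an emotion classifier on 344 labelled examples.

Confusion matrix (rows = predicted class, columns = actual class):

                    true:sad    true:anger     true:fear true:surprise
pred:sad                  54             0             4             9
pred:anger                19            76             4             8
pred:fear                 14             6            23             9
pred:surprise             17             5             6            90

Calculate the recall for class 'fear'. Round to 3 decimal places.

One-vs-rest for 'fear': TP = diagonal; FP = other classes predicted 'fear'; FN = 'fear' predicted as other.
recall = TP/(TP+FN).
fear: TP=23, FN=4+4+6=14 → 23/37 = 0.6216

0.622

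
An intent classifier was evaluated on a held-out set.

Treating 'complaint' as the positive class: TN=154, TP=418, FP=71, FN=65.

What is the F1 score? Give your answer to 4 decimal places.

Precision = TP/(TP+FP) = 418/489 = 0.8548
Recall = TP/(TP+FN) = 418/483 = 0.8654
F1 = 2·TP/(2·TP+FP+FN) = 836/972 = 0.8601

0.8601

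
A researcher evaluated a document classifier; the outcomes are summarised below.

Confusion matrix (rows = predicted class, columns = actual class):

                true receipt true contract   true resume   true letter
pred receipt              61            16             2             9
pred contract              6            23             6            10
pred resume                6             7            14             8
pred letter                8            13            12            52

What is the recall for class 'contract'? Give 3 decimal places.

One-vs-rest for 'contract': TP = diagonal; FP = other classes predicted 'contract'; FN = 'contract' predicted as other.
recall = TP/(TP+FN).
contract: TP=23, FN=16+7+13=36 → 23/59 = 0.3898

0.390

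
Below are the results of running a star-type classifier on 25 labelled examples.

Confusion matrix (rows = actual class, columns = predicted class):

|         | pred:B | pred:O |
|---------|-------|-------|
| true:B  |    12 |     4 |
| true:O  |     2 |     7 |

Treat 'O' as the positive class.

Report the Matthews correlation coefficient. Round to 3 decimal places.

0.510

MCC = (TP·TN − FP·FN) / √((TP+FP)(TP+FN)(TN+FP)(TN+FN))
Numerator = 7·12 − 4·2 = 76
Denominator = √(11·9·16·14) = √22176 = 148.9161
MCC = 76 / 148.9161 = 0.510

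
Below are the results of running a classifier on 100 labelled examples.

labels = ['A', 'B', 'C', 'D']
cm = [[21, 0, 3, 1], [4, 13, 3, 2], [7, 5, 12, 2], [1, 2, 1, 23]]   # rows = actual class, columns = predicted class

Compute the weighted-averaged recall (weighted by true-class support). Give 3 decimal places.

Per-class recall (TP/(TP+FN)):
  A: TP=21, FN=0+3+1=4 → 21/25 = 0.8400
  B: TP=13, FN=4+3+2=9 → 13/22 = 0.5909
  C: TP=12, FN=7+5+2=14 → 12/26 = 0.4615
  D: TP=23, FN=1+2+1=4 → 23/27 = 0.8519
Weighted-recall = Σ (supportᵢ/N)·recallᵢ with N=100: (25/100)·0.8400 + (22/100)·0.5909 + (26/100)·0.4615 + (27/100)·0.8519 = 0.690

0.690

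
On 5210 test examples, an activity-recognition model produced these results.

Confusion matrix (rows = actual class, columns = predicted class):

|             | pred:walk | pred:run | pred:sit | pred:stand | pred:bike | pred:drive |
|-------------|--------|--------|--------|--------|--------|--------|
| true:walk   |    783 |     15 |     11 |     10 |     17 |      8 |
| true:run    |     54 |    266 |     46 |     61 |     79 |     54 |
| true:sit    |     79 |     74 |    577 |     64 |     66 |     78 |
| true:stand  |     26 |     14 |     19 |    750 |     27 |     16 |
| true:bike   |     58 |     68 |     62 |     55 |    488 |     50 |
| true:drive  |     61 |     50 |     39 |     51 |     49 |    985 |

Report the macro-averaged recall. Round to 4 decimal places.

Per-class recall (TP/(TP+FN)):
  walk: TP=783, FN=15+11+10+17+8=61 → 783/844 = 0.92773
  run: TP=266, FN=54+46+61+79+54=294 → 266/560 = 0.47500
  sit: TP=577, FN=79+74+64+66+78=361 → 577/938 = 0.61514
  stand: TP=750, FN=26+14+19+27+16=102 → 750/852 = 0.88028
  bike: TP=488, FN=58+68+62+55+50=293 → 488/781 = 0.62484
  drive: TP=985, FN=61+50+39+51+49=250 → 985/1235 = 0.79757
Macro-recall = mean = (0.92773 + 0.47500 + 0.61514 + 0.88028 + 0.62484 + 0.79757) / 6 = 0.7201

0.7201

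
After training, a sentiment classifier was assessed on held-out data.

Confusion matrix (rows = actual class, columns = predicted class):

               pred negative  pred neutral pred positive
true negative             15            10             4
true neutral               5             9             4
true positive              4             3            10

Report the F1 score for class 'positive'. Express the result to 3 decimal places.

0.571

F1 score = 2·TP/(2·TP+FP+FN).
positive: TP=10, FP=4+4=8, FN=4+3=7 → 20/35 = 0.5714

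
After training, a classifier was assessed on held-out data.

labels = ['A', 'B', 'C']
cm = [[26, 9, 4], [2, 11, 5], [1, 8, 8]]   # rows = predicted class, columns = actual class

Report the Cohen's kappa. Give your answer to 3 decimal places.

0.396

Observed agreement pₒ = trace/N = 45/74 = 0.6081
Expected agreement pₑ = Σ (rowᵢ·colᵢ)/N² = (29·39 + 28·18 + 17·17)/74² = 0.3514
κ = (pₒ − pₑ)/(1 − pₑ) = (0.6081 − 0.3514)/(1 − 0.3514) = 0.396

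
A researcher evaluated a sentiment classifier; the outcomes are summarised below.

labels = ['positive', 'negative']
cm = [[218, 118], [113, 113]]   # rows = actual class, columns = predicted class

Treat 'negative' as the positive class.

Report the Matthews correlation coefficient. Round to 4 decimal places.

MCC = (TP·TN − FP·FN) / √((TP+FP)(TP+FN)(TN+FP)(TN+FN))
Numerator = 113·218 − 118·113 = 11300
Denominator = √(231·226·336·331) = √5806142496 = 76198.0478
MCC = 11300 / 76198.0478 = 0.1483

0.1483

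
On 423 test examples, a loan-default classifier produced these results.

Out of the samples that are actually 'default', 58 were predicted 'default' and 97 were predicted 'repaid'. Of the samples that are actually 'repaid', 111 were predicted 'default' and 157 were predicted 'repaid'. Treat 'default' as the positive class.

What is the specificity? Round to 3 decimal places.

Specificity = TN/(TN+FP) = 157/(157+111) = 0.586

0.586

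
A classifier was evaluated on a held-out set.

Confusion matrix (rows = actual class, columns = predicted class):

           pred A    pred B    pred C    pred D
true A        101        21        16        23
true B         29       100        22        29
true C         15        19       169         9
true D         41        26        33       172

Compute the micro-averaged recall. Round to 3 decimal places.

Micro-averaging pools counts across classes: ΣTP=542, ΣFP=283, ΣFN=283.
Micro-recall = TP/(TP+FN) on pooled counts = 0.657 (equals overall accuracy in single-label multiclass).

0.657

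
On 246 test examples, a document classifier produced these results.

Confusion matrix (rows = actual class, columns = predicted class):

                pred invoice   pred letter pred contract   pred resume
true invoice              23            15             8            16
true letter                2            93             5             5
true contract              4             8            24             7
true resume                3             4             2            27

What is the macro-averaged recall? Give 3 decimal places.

0.641

Per-class recall (TP/(TP+FN)):
  invoice: TP=23, FN=15+8+16=39 → 23/62 = 0.3710
  letter: TP=93, FN=2+5+5=12 → 93/105 = 0.8857
  contract: TP=24, FN=4+8+7=19 → 24/43 = 0.5581
  resume: TP=27, FN=3+4+2=9 → 27/36 = 0.7500
Macro-recall = mean = (0.3710 + 0.8857 + 0.5581 + 0.7500) / 4 = 0.641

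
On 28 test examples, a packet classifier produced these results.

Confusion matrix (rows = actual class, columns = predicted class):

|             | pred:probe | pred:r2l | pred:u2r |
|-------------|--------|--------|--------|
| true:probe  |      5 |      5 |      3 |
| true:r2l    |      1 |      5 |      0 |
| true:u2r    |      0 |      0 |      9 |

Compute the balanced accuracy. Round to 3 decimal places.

Balanced accuracy = mean of per-class recall.
  probe: recall = 5/13 = 0.3846
  r2l: recall = 5/6 = 0.8333
  u2r: recall = 9/9 = 1.0000
Mean = (0.3846 + 0.8333 + 1.0000) / 3 = 0.739

0.739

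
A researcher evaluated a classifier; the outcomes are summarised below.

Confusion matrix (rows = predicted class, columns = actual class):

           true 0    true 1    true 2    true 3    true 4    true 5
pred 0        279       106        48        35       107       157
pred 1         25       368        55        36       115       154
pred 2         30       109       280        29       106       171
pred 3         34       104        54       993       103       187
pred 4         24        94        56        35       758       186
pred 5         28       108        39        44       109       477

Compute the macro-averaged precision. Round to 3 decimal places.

0.530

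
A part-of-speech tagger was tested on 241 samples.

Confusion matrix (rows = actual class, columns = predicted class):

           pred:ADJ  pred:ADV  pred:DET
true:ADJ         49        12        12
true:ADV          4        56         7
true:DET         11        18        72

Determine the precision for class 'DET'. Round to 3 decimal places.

Treat 'DET' as positive and all other classes as negative.
precision = TP/(TP+FP).
DET: TP=72, FP=12+7=19 → 72/91 = 0.7912

0.791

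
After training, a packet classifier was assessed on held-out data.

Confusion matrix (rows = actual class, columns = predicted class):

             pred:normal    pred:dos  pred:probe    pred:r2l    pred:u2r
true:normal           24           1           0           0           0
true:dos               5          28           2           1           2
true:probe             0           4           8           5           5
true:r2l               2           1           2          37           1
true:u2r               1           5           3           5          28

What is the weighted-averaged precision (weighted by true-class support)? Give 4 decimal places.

0.7269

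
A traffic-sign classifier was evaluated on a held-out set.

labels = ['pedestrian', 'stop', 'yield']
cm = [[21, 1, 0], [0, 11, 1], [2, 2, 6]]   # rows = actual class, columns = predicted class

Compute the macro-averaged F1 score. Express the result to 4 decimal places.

0.8285

Per-class F1 score (2·TP/(2·TP+FP+FN)):
  pedestrian: TP=21, FP=0+2=2, FN=1+0=1 → 42/45 = 0.93333
  stop: TP=11, FP=1+2=3, FN=0+1=1 → 22/26 = 0.84615
  yield: TP=6, FP=0+1=1, FN=2+2=4 → 12/17 = 0.70588
Macro-F1 score = mean = (0.93333 + 0.84615 + 0.70588) / 3 = 0.8285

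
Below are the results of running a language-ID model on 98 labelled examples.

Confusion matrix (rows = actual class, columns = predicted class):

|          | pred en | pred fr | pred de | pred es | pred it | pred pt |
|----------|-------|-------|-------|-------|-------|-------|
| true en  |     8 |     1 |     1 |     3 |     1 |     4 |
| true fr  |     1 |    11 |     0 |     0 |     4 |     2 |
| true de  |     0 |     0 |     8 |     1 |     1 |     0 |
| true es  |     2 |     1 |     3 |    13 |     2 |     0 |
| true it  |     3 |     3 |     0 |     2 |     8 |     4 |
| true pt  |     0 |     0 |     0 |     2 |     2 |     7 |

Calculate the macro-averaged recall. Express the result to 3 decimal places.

Per-class recall (TP/(TP+FN)):
  en: TP=8, FN=1+1+3+1+4=10 → 8/18 = 0.4444
  fr: TP=11, FN=1+0+0+4+2=7 → 11/18 = 0.6111
  de: TP=8, FN=0+0+1+1+0=2 → 8/10 = 0.8000
  es: TP=13, FN=2+1+3+2+0=8 → 13/21 = 0.6190
  it: TP=8, FN=3+3+0+2+4=12 → 8/20 = 0.4000
  pt: TP=7, FN=0+0+0+2+2=4 → 7/11 = 0.6364
Macro-recall = mean = (0.4444 + 0.6111 + 0.8000 + 0.6190 + 0.4000 + 0.6364) / 6 = 0.585

0.585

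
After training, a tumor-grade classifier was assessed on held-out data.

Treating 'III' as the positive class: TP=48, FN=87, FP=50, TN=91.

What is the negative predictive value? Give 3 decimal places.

NPV = TN/(TN+FN) = 91/(91+87) = 0.511

0.511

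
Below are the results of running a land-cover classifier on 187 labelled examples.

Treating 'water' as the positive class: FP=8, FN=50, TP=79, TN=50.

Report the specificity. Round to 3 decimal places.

0.862

Specificity = TN/(TN+FP) = 50/(50+8) = 0.862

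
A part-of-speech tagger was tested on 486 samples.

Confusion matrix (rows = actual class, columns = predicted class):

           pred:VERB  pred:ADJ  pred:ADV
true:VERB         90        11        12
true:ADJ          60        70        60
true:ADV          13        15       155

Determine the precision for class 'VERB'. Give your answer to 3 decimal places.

0.552

Treat 'VERB' as positive and all other classes as negative.
precision = TP/(TP+FP).
VERB: TP=90, FP=60+13=73 → 90/163 = 0.5521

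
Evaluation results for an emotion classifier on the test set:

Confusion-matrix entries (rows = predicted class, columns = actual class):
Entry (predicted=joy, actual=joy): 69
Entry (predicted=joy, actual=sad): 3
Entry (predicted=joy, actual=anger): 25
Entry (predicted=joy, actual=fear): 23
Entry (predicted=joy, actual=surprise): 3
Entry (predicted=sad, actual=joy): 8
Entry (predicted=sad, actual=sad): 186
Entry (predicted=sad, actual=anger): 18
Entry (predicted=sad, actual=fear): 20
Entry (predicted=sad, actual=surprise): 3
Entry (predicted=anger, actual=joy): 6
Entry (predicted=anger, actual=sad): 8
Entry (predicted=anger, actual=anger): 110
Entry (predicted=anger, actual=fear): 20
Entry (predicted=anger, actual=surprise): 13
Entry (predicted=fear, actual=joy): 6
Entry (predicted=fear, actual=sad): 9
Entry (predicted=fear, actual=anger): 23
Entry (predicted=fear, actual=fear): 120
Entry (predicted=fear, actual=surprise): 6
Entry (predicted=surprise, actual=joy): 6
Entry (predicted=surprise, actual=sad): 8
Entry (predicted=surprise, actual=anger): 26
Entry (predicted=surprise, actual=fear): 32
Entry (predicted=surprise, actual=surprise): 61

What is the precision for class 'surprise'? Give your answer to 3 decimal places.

0.459

precision = TP/(TP+FP).
surprise: TP=61, FP=6+8+26+32=72 → 61/133 = 0.4586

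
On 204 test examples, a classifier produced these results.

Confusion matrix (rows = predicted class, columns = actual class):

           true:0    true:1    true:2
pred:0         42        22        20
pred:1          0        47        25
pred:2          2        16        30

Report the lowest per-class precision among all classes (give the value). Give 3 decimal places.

0.500

Per-class precision (TP/(TP+FP)):
  0: TP=42, FP=22+20=42 → 42/84 = 0.5000
  1: TP=47, FP=0+25=25 → 47/72 = 0.6528
  2: TP=30, FP=2+16=18 → 30/48 = 0.6250
Lowest is class '0' with precision = 0.500.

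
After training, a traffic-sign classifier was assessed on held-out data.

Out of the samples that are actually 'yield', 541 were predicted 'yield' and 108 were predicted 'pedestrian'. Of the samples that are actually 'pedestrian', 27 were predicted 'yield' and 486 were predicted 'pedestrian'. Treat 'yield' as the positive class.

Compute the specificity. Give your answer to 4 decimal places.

Specificity = TN/(TN+FP) = 486/(486+27) = 0.9474

0.9474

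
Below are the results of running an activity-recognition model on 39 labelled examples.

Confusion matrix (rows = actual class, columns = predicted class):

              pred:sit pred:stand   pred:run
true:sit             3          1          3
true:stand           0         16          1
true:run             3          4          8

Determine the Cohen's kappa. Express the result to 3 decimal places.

Observed agreement pₒ = trace/N = 27/39 = 0.6923
Expected agreement pₑ = Σ (rowᵢ·colᵢ)/N² = (7·6 + 17·21 + 15·12)/39² = 0.3807
κ = (pₒ − pₑ)/(1 − pₑ) = (0.6923 − 0.3807)/(1 − 0.3807) = 0.503

0.503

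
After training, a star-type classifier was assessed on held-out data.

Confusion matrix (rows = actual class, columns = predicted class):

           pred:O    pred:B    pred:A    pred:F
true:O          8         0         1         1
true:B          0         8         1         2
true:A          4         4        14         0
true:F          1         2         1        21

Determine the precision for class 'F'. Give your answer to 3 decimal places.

Take TP from the diagonal, FP from the rest of the 'F' prediction marginal, FN from the rest of the 'F' actual marginal.
precision = TP/(TP+FP).
F: TP=21, FP=1+2+0=3 → 21/24 = 0.8750

0.875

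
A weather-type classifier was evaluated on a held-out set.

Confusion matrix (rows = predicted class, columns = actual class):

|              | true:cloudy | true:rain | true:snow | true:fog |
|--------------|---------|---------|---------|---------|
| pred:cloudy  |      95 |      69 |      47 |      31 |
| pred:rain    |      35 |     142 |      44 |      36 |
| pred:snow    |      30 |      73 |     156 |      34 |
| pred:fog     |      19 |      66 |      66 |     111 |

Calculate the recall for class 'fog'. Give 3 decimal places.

One-vs-rest for 'fog': TP = diagonal; FP = other classes predicted 'fog'; FN = 'fog' predicted as other.
recall = TP/(TP+FN).
fog: TP=111, FN=31+36+34=101 → 111/212 = 0.5236

0.524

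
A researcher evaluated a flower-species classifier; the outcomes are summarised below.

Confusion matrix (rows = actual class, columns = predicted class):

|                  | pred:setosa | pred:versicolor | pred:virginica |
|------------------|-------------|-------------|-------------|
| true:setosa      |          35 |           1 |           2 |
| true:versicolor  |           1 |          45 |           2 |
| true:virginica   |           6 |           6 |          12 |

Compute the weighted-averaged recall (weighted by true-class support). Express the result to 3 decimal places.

Per-class recall (TP/(TP+FN)):
  setosa: TP=35, FN=1+2=3 → 35/38 = 0.9211
  versicolor: TP=45, FN=1+2=3 → 45/48 = 0.9375
  virginica: TP=12, FN=6+6=12 → 12/24 = 0.5000
Weighted-recall = Σ (supportᵢ/N)·recallᵢ with N=110: (38/110)·0.9211 + (48/110)·0.9375 + (24/110)·0.5000 = 0.836

0.836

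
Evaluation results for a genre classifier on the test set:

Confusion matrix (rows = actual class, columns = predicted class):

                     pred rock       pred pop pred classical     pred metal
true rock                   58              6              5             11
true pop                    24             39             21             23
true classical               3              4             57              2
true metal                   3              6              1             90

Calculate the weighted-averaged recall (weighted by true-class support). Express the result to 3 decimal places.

Per-class recall (TP/(TP+FN)):
  rock: TP=58, FN=6+5+11=22 → 58/80 = 0.7250
  pop: TP=39, FN=24+21+23=68 → 39/107 = 0.3645
  classical: TP=57, FN=3+4+2=9 → 57/66 = 0.8636
  metal: TP=90, FN=3+6+1=10 → 90/100 = 0.9000
Weighted-recall = Σ (supportᵢ/N)·recallᵢ with N=353: (80/353)·0.7250 + (107/353)·0.3645 + (66/353)·0.8636 + (100/353)·0.9000 = 0.691

0.691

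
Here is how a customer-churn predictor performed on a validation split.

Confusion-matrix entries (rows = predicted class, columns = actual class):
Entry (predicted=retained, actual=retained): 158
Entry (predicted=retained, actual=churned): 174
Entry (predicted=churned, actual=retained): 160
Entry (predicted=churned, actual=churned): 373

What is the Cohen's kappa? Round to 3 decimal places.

0.177

Observed agreement pₒ = trace/N = 531/865 = 0.6139
Expected agreement pₑ = Σ (rowᵢ·colᵢ)/N² = (318·332 + 547·533)/865² = 0.5308
κ = (pₒ − pₑ)/(1 − pₑ) = (0.6139 − 0.5308)/(1 − 0.5308) = 0.177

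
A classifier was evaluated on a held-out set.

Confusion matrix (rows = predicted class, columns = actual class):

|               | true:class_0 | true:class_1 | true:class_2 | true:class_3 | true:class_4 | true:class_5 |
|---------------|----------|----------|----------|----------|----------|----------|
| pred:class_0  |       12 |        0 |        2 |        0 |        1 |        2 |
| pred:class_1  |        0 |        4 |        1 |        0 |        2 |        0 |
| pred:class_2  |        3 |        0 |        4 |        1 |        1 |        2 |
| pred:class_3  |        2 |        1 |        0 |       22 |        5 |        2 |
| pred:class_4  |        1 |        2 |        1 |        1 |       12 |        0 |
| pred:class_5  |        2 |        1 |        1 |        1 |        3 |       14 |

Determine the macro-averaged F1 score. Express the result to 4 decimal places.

Per-class F1 score (2·TP/(2·TP+FP+FN)):
  class_0: TP=12, FP=0+2+0+1+2=5, FN=0+3+2+1+2=8 → 24/37 = 0.64865
  class_1: TP=4, FP=0+1+0+2+0=3, FN=0+0+1+2+1=4 → 8/15 = 0.53333
  class_2: TP=4, FP=3+0+1+1+2=7, FN=2+1+0+1+1=5 → 8/20 = 0.40000
  class_3: TP=22, FP=2+1+0+5+2=10, FN=0+0+1+1+1=3 → 44/57 = 0.77193
  class_4: TP=12, FP=1+2+1+1+0=5, FN=1+2+1+5+3=12 → 24/41 = 0.58537
  class_5: TP=14, FP=2+1+1+1+3=8, FN=2+0+2+2+0=6 → 28/42 = 0.66667
Macro-F1 score = mean = (0.64865 + 0.53333 + 0.40000 + 0.77193 + 0.58537 + 0.66667) / 6 = 0.6010

0.6010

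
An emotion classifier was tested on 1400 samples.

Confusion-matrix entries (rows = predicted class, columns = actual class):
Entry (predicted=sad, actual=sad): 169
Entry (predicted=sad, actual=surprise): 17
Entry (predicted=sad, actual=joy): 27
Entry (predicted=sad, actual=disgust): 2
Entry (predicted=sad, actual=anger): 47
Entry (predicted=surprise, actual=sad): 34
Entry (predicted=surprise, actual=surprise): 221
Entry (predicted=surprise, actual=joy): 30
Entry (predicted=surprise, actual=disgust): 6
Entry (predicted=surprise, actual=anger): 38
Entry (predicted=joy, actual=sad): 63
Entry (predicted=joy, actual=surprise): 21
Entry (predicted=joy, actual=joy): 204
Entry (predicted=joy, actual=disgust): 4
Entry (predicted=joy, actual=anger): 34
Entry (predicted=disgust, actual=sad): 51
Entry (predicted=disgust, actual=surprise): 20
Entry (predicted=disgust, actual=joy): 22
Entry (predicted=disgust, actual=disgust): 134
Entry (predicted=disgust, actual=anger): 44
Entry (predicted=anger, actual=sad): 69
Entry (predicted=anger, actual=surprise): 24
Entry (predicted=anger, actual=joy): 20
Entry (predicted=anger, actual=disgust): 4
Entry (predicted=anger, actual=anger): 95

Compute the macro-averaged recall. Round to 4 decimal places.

Per-class recall (TP/(TP+FN)):
  sad: TP=169, FN=34+63+51+69=217 → 169/386 = 0.43782
  surprise: TP=221, FN=17+21+20+24=82 → 221/303 = 0.72937
  joy: TP=204, FN=27+30+22+20=99 → 204/303 = 0.67327
  disgust: TP=134, FN=2+6+4+4=16 → 134/150 = 0.89333
  anger: TP=95, FN=47+38+34+44=163 → 95/258 = 0.36822
Macro-recall = mean = (0.43782 + 0.72937 + 0.67327 + 0.89333 + 0.36822) / 5 = 0.6204

0.6204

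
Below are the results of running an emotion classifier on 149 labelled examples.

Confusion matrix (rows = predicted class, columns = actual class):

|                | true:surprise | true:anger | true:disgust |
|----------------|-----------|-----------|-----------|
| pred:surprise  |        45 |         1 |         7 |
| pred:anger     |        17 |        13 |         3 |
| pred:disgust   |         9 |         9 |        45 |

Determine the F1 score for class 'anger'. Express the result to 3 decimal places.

Take TP from the diagonal, FP from the rest of the 'anger' prediction marginal, FN from the rest of the 'anger' actual marginal.
F1 score = 2·TP/(2·TP+FP+FN).
anger: TP=13, FP=17+3=20, FN=1+9=10 → 26/56 = 0.4643

0.464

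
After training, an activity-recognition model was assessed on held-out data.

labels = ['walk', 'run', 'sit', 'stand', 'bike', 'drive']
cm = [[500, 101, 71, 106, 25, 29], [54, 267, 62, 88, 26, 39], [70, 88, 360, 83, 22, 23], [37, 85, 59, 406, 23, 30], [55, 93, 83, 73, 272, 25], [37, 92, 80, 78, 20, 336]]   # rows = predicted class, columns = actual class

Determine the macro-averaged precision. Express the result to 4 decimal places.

Per-class precision (TP/(TP+FP)):
  walk: TP=500, FP=101+71+106+25+29=332 → 500/832 = 0.60096
  run: TP=267, FP=54+62+88+26+39=269 → 267/536 = 0.49813
  sit: TP=360, FP=70+88+83+22+23=286 → 360/646 = 0.55728
  stand: TP=406, FP=37+85+59+23+30=234 → 406/640 = 0.63438
  bike: TP=272, FP=55+93+83+73+25=329 → 272/601 = 0.45258
  drive: TP=336, FP=37+92+80+78+20=307 → 336/643 = 0.52255
Macro-precision = mean = (0.60096 + 0.49813 + 0.55728 + 0.63438 + 0.45258 + 0.52255) / 6 = 0.5443

0.5443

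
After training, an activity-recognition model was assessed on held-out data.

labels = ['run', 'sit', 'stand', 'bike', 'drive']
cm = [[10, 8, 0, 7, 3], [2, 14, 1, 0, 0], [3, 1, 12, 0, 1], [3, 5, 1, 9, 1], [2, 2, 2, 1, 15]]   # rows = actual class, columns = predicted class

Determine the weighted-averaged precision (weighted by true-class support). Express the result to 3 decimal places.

Per-class precision (TP/(TP+FP)):
  run: TP=10, FP=2+3+3+2=10 → 10/20 = 0.5000
  sit: TP=14, FP=8+1+5+2=16 → 14/30 = 0.4667
  stand: TP=12, FP=0+1+1+2=4 → 12/16 = 0.7500
  bike: TP=9, FP=7+0+0+1=8 → 9/17 = 0.5294
  drive: TP=15, FP=3+0+1+1=5 → 15/20 = 0.7500
Weighted-precision = Σ (supportᵢ/N)·precisionᵢ with N=103: (28/103)·0.5000 + (17/103)·0.4667 + (17/103)·0.7500 + (19/103)·0.5294 + (22/103)·0.7500 = 0.595

0.595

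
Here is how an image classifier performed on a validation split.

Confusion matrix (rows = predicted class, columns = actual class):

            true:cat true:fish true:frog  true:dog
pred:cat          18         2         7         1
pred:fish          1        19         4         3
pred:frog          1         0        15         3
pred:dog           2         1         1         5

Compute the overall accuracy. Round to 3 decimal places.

0.687

Accuracy = trace / total = (18+19+15+5=57) / 83 = 57/83 = 0.687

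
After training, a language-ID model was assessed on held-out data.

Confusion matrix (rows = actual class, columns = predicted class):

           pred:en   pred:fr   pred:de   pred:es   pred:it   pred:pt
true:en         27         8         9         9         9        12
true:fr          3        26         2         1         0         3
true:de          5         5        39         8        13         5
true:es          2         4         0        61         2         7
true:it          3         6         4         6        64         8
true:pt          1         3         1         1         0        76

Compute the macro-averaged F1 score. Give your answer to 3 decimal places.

Per-class F1 score (2·TP/(2·TP+FP+FN)):
  en: TP=27, FP=3+5+2+3+1=14, FN=8+9+9+9+12=47 → 54/115 = 0.4696
  fr: TP=26, FP=8+5+4+6+3=26, FN=3+2+1+0+3=9 → 52/87 = 0.5977
  de: TP=39, FP=9+2+0+4+1=16, FN=5+5+8+13+5=36 → 78/130 = 0.6000
  es: TP=61, FP=9+1+8+6+1=25, FN=2+4+0+2+7=15 → 122/162 = 0.7531
  it: TP=64, FP=9+0+13+2+0=24, FN=3+6+4+6+8=27 → 128/179 = 0.7151
  pt: TP=76, FP=12+3+5+7+8=35, FN=1+3+1+1+0=6 → 152/193 = 0.7876
Macro-F1 score = mean = (0.4696 + 0.5977 + 0.6000 + 0.7531 + 0.7151 + 0.7876) / 6 = 0.654

0.654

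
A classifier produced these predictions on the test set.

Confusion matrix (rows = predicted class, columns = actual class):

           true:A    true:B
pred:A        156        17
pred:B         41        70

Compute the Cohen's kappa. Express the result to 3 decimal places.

0.554

Observed agreement pₒ = trace/N = 226/284 = 0.7958
Expected agreement pₑ = Σ (rowᵢ·colᵢ)/N² = (197·173 + 87·111)/284² = 0.5423
κ = (pₒ − pₑ)/(1 − pₑ) = (0.7958 − 0.5423)/(1 − 0.5423) = 0.554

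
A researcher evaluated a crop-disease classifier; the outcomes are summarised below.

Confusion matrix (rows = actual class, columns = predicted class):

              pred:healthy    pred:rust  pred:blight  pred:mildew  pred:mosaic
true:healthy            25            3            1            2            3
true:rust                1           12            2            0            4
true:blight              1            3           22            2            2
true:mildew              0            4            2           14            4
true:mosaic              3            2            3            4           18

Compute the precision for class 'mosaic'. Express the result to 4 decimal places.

0.5806

Take TP from the diagonal, FP from the rest of the 'mosaic' prediction marginal, FN from the rest of the 'mosaic' actual marginal.
precision = TP/(TP+FP).
mosaic: TP=18, FP=3+4+2+4=13 → 18/31 = 0.58065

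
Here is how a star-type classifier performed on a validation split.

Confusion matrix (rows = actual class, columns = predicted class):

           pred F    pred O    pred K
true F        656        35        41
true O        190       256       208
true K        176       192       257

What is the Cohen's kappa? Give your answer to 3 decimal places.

Observed agreement pₒ = trace/N = 1169/2011 = 0.5813
Expected agreement pₑ = Σ (rowᵢ·colᵢ)/N² = (732·1022 + 654·483 + 625·506)/2011² = 0.3413
κ = (pₒ − pₑ)/(1 − pₑ) = (0.5813 − 0.3413)/(1 − 0.3413) = 0.364

0.364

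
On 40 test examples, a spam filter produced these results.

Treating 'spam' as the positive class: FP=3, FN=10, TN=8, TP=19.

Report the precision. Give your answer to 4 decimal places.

Precision = TP/(TP+FP) = 19/(19+3) = 19/22 = 0.8636

0.8636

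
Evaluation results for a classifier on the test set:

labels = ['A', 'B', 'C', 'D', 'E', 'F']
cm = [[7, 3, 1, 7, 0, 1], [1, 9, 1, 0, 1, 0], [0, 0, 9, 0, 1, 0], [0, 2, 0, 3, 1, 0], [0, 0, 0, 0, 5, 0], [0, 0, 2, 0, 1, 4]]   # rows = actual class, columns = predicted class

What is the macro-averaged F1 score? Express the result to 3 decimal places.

Per-class F1 score (2·TP/(2·TP+FP+FN)):
  A: TP=7, FP=1+0+0+0+0=1, FN=3+1+7+0+1=12 → 14/27 = 0.5185
  B: TP=9, FP=3+0+2+0+0=5, FN=1+1+0+1+0=3 → 18/26 = 0.6923
  C: TP=9, FP=1+1+0+0+2=4, FN=0+0+0+1+0=1 → 18/23 = 0.7826
  D: TP=3, FP=7+0+0+0+0=7, FN=0+2+0+1+0=3 → 6/16 = 0.3750
  E: TP=5, FP=0+1+1+1+1=4, FN=0+0+0+0+0=0 → 10/14 = 0.7143
  F: TP=4, FP=1+0+0+0+0=1, FN=0+0+2+0+1=3 → 8/12 = 0.6667
Macro-F1 score = mean = (0.5185 + 0.6923 + 0.7826 + 0.3750 + 0.7143 + 0.6667) / 6 = 0.625

0.625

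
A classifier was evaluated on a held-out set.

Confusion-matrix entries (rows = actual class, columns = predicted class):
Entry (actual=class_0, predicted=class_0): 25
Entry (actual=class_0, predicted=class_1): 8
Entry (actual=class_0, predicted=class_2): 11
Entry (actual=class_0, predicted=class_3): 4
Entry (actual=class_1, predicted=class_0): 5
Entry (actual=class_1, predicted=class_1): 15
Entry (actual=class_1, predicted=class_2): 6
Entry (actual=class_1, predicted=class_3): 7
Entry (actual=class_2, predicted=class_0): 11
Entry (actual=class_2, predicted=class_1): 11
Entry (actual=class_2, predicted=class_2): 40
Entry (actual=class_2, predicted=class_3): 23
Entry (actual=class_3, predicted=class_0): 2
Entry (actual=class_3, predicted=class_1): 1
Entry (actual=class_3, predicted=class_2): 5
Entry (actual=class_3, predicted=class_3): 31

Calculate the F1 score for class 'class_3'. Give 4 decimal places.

0.5962

Take TP from the diagonal, FP from the rest of the 'class_3' prediction marginal, FN from the rest of the 'class_3' actual marginal.
F1 score = 2·TP/(2·TP+FP+FN).
class_3: TP=31, FP=4+7+23=34, FN=2+1+5=8 → 62/104 = 0.59615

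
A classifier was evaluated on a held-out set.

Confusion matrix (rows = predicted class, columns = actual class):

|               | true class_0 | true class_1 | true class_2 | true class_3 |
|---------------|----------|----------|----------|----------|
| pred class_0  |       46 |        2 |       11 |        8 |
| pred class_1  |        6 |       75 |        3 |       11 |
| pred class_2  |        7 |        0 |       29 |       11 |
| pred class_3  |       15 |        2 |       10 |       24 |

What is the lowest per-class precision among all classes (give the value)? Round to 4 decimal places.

Per-class precision (TP/(TP+FP)):
  class_0: TP=46, FP=2+11+8=21 → 46/67 = 0.68657
  class_1: TP=75, FP=6+3+11=20 → 75/95 = 0.78947
  class_2: TP=29, FP=7+0+11=18 → 29/47 = 0.61702
  class_3: TP=24, FP=15+2+10=27 → 24/51 = 0.47059
Lowest is class 'class_3' with precision = 0.4706.

0.4706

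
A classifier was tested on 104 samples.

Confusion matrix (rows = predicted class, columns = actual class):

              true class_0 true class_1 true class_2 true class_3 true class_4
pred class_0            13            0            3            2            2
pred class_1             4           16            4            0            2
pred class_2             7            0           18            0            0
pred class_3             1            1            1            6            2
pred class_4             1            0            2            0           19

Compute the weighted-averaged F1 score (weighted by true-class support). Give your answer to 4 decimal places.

0.6888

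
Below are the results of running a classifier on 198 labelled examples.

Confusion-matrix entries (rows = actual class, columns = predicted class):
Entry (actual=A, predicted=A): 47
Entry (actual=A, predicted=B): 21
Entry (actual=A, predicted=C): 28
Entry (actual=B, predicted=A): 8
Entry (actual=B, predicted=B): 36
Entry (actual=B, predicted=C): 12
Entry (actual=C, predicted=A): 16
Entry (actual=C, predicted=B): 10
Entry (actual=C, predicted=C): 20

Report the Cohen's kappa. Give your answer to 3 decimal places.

Observed agreement pₒ = trace/N = 103/198 = 0.5202
Expected agreement pₑ = Σ (rowᵢ·colᵢ)/N² = (96·71 + 56·67 + 46·60)/198² = 0.3400
κ = (pₒ − pₑ)/(1 − pₑ) = (0.5202 − 0.3400)/(1 − 0.3400) = 0.273

0.273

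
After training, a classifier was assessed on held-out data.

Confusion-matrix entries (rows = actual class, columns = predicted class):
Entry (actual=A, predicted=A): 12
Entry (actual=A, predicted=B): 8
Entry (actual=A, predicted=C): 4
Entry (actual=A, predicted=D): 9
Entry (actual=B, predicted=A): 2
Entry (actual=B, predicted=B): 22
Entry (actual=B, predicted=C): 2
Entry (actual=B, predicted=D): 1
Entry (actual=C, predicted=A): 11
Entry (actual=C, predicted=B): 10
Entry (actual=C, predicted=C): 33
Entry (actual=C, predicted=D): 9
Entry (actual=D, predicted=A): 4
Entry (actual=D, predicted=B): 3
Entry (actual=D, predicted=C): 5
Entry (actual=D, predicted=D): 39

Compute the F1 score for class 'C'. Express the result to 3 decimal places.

Treat 'C' as positive and all other classes as negative.
F1 score = 2·TP/(2·TP+FP+FN).
C: TP=33, FP=4+2+5=11, FN=11+10+9=30 → 66/107 = 0.6168

0.617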